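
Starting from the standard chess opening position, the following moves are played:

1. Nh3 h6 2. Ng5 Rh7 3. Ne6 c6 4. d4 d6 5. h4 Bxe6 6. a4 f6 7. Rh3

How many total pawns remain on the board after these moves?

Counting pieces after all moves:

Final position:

  a b c d e f g h
  ─────────────────
8│♜ ♞ · ♛ ♚ ♝ ♞ ·│8
7│♟ ♟ · · ♟ · ♟ ♜│7
6│· · ♟ ♟ ♝ ♟ · ♟│6
5│· · · · · · · ·│5
4│♙ · · ♙ · · · ♙│4
3│· · · · · · · ♖│3
2│· ♙ ♙ · ♙ ♙ ♙ ·│2
1│♖ ♘ ♗ ♕ ♔ ♗ · ·│1
  ─────────────────
  a b c d e f g h


16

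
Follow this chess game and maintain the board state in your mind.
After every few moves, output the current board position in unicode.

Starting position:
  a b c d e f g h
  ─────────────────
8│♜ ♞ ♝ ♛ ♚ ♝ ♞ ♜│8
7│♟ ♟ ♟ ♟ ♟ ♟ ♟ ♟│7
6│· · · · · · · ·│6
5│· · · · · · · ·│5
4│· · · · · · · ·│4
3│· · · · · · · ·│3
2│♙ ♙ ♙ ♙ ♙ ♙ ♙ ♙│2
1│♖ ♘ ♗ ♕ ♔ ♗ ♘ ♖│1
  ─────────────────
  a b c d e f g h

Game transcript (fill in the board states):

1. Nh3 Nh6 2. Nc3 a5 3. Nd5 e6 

  a b c d e f g h
  ─────────────────
8│♜ ♞ ♝ ♛ ♚ ♝ · ♜│8
7│· ♟ ♟ ♟ · ♟ ♟ ♟│7
6│· · · · ♟ · · ♞│6
5│♟ · · ♘ · · · ·│5
4│· · · · · · · ·│4
3│· · · · · · · ♘│3
2│♙ ♙ ♙ ♙ ♙ ♙ ♙ ♙│2
1│♖ · ♗ ♕ ♔ ♗ · ♖│1
  ─────────────────
  a b c d e f g h

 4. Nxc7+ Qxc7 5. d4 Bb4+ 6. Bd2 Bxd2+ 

  a b c d e f g h
  ─────────────────
8│♜ ♞ ♝ · ♚ · · ♜│8
7│· ♟ ♛ ♟ · ♟ ♟ ♟│7
6│· · · · ♟ · · ♞│6
5│♟ · · · · · · ·│5
4│· · · ♙ · · · ·│4
3│· · · · · · · ♘│3
2│♙ ♙ ♙ ♝ ♙ ♙ ♙ ♙│2
1│♖ · · ♕ ♔ ♗ · ♖│1
  ─────────────────
  a b c d e f g h

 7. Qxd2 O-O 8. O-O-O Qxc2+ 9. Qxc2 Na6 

  a b c d e f g h
  ─────────────────
8│♜ · ♝ · · ♜ ♚ ·│8
7│· ♟ · ♟ · ♟ ♟ ♟│7
6│♞ · · · ♟ · · ♞│6
5│♟ · · · · · · ·│5
4│· · · ♙ · · · ·│4
3│· · · · · · · ♘│3
2│♙ ♙ ♕ · ♙ ♙ ♙ ♙│2
1│· · ♔ ♖ · ♗ · ♖│1
  ─────────────────
  a b c d e f g h

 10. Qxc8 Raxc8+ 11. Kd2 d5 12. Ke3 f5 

  a b c d e f g h
  ─────────────────
8│· · ♜ · · ♜ ♚ ·│8
7│· ♟ · · · · ♟ ♟│7
6│♞ · · · ♟ · · ♞│6
5│♟ · · ♟ · ♟ · ·│5
4│· · · ♙ · · · ·│4
3│· · · · ♔ · · ♘│3
2│♙ ♙ · · ♙ ♙ ♙ ♙│2
1│· · · ♖ · ♗ · ♖│1
  ─────────────────
  a b c d e f g h

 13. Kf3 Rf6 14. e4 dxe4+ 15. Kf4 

  a b c d e f g h
  ─────────────────
8│· · ♜ · · · ♚ ·│8
7│· ♟ · · · · ♟ ♟│7
6│♞ · · · ♟ ♜ · ♞│6
5│♟ · · · · ♟ · ·│5
4│· · · ♙ ♟ ♔ · ·│4
3│· · · · · · · ♘│3
2│♙ ♙ · · · ♙ ♙ ♙│2
1│· · · ♖ · ♗ · ♖│1
  ─────────────────
  a b c d e f g h


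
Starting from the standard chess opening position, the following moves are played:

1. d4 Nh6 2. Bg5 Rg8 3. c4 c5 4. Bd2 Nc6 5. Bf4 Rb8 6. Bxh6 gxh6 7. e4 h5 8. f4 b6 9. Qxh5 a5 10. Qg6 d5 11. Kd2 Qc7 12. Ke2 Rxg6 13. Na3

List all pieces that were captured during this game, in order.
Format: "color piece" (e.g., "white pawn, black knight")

Tracking captures:
  Bxh6: captured black knight
  gxh6: captured white bishop
  Qxh5: captured black pawn
  Rxg6: captured white queen

black knight, white bishop, black pawn, white queen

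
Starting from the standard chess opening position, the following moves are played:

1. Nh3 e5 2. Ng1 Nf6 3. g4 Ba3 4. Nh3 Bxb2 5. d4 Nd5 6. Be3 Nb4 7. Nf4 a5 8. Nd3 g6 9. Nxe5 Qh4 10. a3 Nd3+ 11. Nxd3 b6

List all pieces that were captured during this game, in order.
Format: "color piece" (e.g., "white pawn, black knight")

Tracking captures:
  Bxb2: captured white pawn
  Nxe5: captured black pawn
  Nxd3: captured black knight

white pawn, black pawn, black knight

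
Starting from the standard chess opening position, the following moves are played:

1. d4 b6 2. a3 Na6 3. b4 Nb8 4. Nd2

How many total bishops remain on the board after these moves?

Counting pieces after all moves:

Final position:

  a b c d e f g h
  ─────────────────
8│♜ ♞ ♝ ♛ ♚ ♝ ♞ ♜│8
7│♟ · ♟ ♟ ♟ ♟ ♟ ♟│7
6│· ♟ · · · · · ·│6
5│· · · · · · · ·│5
4│· ♙ · ♙ · · · ·│4
3│♙ · · · · · · ·│3
2│· · ♙ ♘ ♙ ♙ ♙ ♙│2
1│♖ · ♗ ♕ ♔ ♗ ♘ ♖│1
  ─────────────────
  a b c d e f g h


4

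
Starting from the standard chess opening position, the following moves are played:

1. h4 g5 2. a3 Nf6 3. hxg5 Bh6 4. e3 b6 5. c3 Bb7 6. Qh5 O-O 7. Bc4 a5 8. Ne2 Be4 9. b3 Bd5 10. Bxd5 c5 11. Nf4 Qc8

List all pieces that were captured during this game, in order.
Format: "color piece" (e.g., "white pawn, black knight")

Tracking captures:
  hxg5: captured black pawn
  Bxd5: captured black bishop

black pawn, black bishop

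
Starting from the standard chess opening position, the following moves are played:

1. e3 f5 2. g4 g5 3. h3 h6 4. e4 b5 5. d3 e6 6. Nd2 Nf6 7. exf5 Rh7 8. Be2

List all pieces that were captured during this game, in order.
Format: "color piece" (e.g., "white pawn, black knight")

Tracking captures:
  exf5: captured black pawn

black pawn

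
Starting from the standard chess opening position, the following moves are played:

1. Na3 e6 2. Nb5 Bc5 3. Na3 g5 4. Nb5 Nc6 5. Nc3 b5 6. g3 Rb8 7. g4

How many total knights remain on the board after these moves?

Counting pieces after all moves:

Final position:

  a b c d e f g h
  ─────────────────
8│· ♜ ♝ ♛ ♚ · ♞ ♜│8
7│♟ · ♟ ♟ · ♟ · ♟│7
6│· · ♞ · ♟ · · ·│6
5│· ♟ ♝ · · · ♟ ·│5
4│· · · · · · ♙ ·│4
3│· · ♘ · · · · ·│3
2│♙ ♙ ♙ ♙ ♙ ♙ · ♙│2
1│♖ · ♗ ♕ ♔ ♗ ♘ ♖│1
  ─────────────────
  a b c d e f g h


4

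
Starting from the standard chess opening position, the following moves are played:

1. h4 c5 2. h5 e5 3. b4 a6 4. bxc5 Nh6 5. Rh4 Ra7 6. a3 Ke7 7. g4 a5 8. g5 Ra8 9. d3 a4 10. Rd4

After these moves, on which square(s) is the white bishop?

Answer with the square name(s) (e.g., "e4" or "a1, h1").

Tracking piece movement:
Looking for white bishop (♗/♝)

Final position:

  a b c d e f g h
  ─────────────────
8│♜ ♞ ♝ ♛ · ♝ · ♜│8
7│· ♟ · ♟ ♚ ♟ ♟ ♟│7
6│· · · · · · · ♞│6
5│· · ♙ · ♟ · ♙ ♙│5
4│♟ · · ♖ · · · ·│4
3│♙ · · ♙ · · · ·│3
2│· · ♙ · ♙ ♙ · ·│2
1│♖ ♘ ♗ ♕ ♔ ♗ ♘ ·│1
  ─────────────────
  a b c d e f g h


c1, f1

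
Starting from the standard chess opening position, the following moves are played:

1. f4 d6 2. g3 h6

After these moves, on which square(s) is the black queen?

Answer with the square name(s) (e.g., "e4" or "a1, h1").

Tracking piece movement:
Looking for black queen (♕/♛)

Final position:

  a b c d e f g h
  ─────────────────
8│♜ ♞ ♝ ♛ ♚ ♝ ♞ ♜│8
7│♟ ♟ ♟ · ♟ ♟ ♟ ·│7
6│· · · ♟ · · · ♟│6
5│· · · · · · · ·│5
4│· · · · · ♙ · ·│4
3│· · · · · · ♙ ·│3
2│♙ ♙ ♙ ♙ ♙ · · ♙│2
1│♖ ♘ ♗ ♕ ♔ ♗ ♘ ♖│1
  ─────────────────
  a b c d e f g h


d8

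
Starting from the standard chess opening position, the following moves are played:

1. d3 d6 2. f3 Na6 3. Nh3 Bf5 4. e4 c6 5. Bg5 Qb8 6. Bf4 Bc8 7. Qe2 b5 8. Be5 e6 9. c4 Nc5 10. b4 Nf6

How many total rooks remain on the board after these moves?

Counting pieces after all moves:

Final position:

  a b c d e f g h
  ─────────────────
8│♜ ♛ ♝ · ♚ ♝ · ♜│8
7│♟ · · · · ♟ ♟ ♟│7
6│· · ♟ ♟ ♟ ♞ · ·│6
5│· ♟ ♞ · ♗ · · ·│5
4│· ♙ ♙ · ♙ · · ·│4
3│· · · ♙ · ♙ · ♘│3
2│♙ · · · ♕ · ♙ ♙│2
1│♖ ♘ · · ♔ ♗ · ♖│1
  ─────────────────
  a b c d e f g h


4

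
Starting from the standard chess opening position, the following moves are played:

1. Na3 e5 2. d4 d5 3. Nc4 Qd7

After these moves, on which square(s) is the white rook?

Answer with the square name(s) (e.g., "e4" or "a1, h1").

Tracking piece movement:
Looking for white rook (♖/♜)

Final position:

  a b c d e f g h
  ─────────────────
8│♜ ♞ ♝ · ♚ ♝ ♞ ♜│8
7│♟ ♟ ♟ ♛ · ♟ ♟ ♟│7
6│· · · · · · · ·│6
5│· · · ♟ ♟ · · ·│5
4│· · ♘ ♙ · · · ·│4
3│· · · · · · · ·│3
2│♙ ♙ ♙ · ♙ ♙ ♙ ♙│2
1│♖ · ♗ ♕ ♔ ♗ ♘ ♖│1
  ─────────────────
  a b c d e f g h


a1, h1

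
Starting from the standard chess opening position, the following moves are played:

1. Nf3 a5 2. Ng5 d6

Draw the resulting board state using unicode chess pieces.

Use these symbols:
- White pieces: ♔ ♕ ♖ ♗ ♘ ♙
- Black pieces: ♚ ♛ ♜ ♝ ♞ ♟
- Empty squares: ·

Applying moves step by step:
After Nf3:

♜ ♞ ♝ ♛ ♚ ♝ ♞ ♜
♟ ♟ ♟ ♟ ♟ ♟ ♟ ♟
· · · · · · · ·
· · · · · · · ·
· · · · · · · ·
· · · · · ♘ · ·
♙ ♙ ♙ ♙ ♙ ♙ ♙ ♙
♖ ♘ ♗ ♕ ♔ ♗ · ♖


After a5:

♜ ♞ ♝ ♛ ♚ ♝ ♞ ♜
· ♟ ♟ ♟ ♟ ♟ ♟ ♟
· · · · · · · ·
♟ · · · · · · ·
· · · · · · · ·
· · · · · ♘ · ·
♙ ♙ ♙ ♙ ♙ ♙ ♙ ♙
♖ ♘ ♗ ♕ ♔ ♗ · ♖


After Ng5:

♜ ♞ ♝ ♛ ♚ ♝ ♞ ♜
· ♟ ♟ ♟ ♟ ♟ ♟ ♟
· · · · · · · ·
♟ · · · · · ♘ ·
· · · · · · · ·
· · · · · · · ·
♙ ♙ ♙ ♙ ♙ ♙ ♙ ♙
♖ ♘ ♗ ♕ ♔ ♗ · ♖


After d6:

♜ ♞ ♝ ♛ ♚ ♝ ♞ ♜
· ♟ ♟ · ♟ ♟ ♟ ♟
· · · ♟ · · · ·
♟ · · · · · ♘ ·
· · · · · · · ·
· · · · · · · ·
♙ ♙ ♙ ♙ ♙ ♙ ♙ ♙
♖ ♘ ♗ ♕ ♔ ♗ · ♖



  a b c d e f g h
  ─────────────────
8│♜ ♞ ♝ ♛ ♚ ♝ ♞ ♜│8
7│· ♟ ♟ · ♟ ♟ ♟ ♟│7
6│· · · ♟ · · · ·│6
5│♟ · · · · · ♘ ·│5
4│· · · · · · · ·│4
3│· · · · · · · ·│3
2│♙ ♙ ♙ ♙ ♙ ♙ ♙ ♙│2
1│♖ ♘ ♗ ♕ ♔ ♗ · ♖│1
  ─────────────────
  a b c d e f g h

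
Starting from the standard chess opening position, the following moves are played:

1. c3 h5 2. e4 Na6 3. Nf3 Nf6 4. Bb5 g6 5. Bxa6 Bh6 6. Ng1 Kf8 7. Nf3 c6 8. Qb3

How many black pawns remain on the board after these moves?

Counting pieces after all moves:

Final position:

  a b c d e f g h
  ─────────────────
8│♜ · ♝ ♛ · ♚ · ♜│8
7│♟ ♟ · ♟ ♟ ♟ · ·│7
6│♗ · ♟ · · ♞ ♟ ♝│6
5│· · · · · · · ♟│5
4│· · · · ♙ · · ·│4
3│· ♕ ♙ · · ♘ · ·│3
2│♙ ♙ · ♙ · ♙ ♙ ♙│2
1│♖ ♘ ♗ · ♔ · · ♖│1
  ─────────────────
  a b c d e f g h


8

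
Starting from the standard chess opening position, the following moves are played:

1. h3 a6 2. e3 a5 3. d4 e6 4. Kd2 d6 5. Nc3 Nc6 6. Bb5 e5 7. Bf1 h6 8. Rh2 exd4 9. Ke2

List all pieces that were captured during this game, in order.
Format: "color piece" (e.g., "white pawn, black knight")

Tracking captures:
  exd4: captured white pawn

white pawn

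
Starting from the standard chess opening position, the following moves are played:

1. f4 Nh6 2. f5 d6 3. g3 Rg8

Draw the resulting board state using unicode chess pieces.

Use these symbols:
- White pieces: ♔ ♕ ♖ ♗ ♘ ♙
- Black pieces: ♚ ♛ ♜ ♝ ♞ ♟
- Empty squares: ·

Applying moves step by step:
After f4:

♜ ♞ ♝ ♛ ♚ ♝ ♞ ♜
♟ ♟ ♟ ♟ ♟ ♟ ♟ ♟
· · · · · · · ·
· · · · · · · ·
· · · · · ♙ · ·
· · · · · · · ·
♙ ♙ ♙ ♙ ♙ · ♙ ♙
♖ ♘ ♗ ♕ ♔ ♗ ♘ ♖


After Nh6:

♜ ♞ ♝ ♛ ♚ ♝ · ♜
♟ ♟ ♟ ♟ ♟ ♟ ♟ ♟
· · · · · · · ♞
· · · · · · · ·
· · · · · ♙ · ·
· · · · · · · ·
♙ ♙ ♙ ♙ ♙ · ♙ ♙
♖ ♘ ♗ ♕ ♔ ♗ ♘ ♖


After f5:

♜ ♞ ♝ ♛ ♚ ♝ · ♜
♟ ♟ ♟ ♟ ♟ ♟ ♟ ♟
· · · · · · · ♞
· · · · · ♙ · ·
· · · · · · · ·
· · · · · · · ·
♙ ♙ ♙ ♙ ♙ · ♙ ♙
♖ ♘ ♗ ♕ ♔ ♗ ♘ ♖


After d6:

♜ ♞ ♝ ♛ ♚ ♝ · ♜
♟ ♟ ♟ · ♟ ♟ ♟ ♟
· · · ♟ · · · ♞
· · · · · ♙ · ·
· · · · · · · ·
· · · · · · · ·
♙ ♙ ♙ ♙ ♙ · ♙ ♙
♖ ♘ ♗ ♕ ♔ ♗ ♘ ♖


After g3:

♜ ♞ ♝ ♛ ♚ ♝ · ♜
♟ ♟ ♟ · ♟ ♟ ♟ ♟
· · · ♟ · · · ♞
· · · · · ♙ · ·
· · · · · · · ·
· · · · · · ♙ ·
♙ ♙ ♙ ♙ ♙ · · ♙
♖ ♘ ♗ ♕ ♔ ♗ ♘ ♖


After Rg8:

♜ ♞ ♝ ♛ ♚ ♝ ♜ ·
♟ ♟ ♟ · ♟ ♟ ♟ ♟
· · · ♟ · · · ♞
· · · · · ♙ · ·
· · · · · · · ·
· · · · · · ♙ ·
♙ ♙ ♙ ♙ ♙ · · ♙
♖ ♘ ♗ ♕ ♔ ♗ ♘ ♖



  a b c d e f g h
  ─────────────────
8│♜ ♞ ♝ ♛ ♚ ♝ ♜ ·│8
7│♟ ♟ ♟ · ♟ ♟ ♟ ♟│7
6│· · · ♟ · · · ♞│6
5│· · · · · ♙ · ·│5
4│· · · · · · · ·│4
3│· · · · · · ♙ ·│3
2│♙ ♙ ♙ ♙ ♙ · · ♙│2
1│♖ ♘ ♗ ♕ ♔ ♗ ♘ ♖│1
  ─────────────────
  a b c d e f g h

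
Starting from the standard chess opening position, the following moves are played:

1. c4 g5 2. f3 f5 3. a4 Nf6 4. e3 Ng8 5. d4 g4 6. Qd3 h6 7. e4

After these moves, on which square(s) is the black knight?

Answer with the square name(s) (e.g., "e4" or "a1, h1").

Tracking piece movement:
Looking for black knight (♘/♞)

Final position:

  a b c d e f g h
  ─────────────────
8│♜ ♞ ♝ ♛ ♚ ♝ ♞ ♜│8
7│♟ ♟ ♟ ♟ ♟ · · ·│7
6│· · · · · · · ♟│6
5│· · · · · ♟ · ·│5
4│♙ · ♙ ♙ ♙ · ♟ ·│4
3│· · · ♕ · ♙ · ·│3
2│· ♙ · · · · ♙ ♙│2
1│♖ ♘ ♗ · ♔ ♗ ♘ ♖│1
  ─────────────────
  a b c d e f g h


b8, g8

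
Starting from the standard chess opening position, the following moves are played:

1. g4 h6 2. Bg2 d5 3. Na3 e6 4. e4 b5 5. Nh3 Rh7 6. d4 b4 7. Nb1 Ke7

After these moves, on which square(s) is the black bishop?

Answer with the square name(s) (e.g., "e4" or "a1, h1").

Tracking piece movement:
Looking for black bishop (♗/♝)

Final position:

  a b c d e f g h
  ─────────────────
8│♜ ♞ ♝ ♛ · ♝ ♞ ·│8
7│♟ · ♟ · ♚ ♟ ♟ ♜│7
6│· · · · ♟ · · ♟│6
5│· · · ♟ · · · ·│5
4│· ♟ · ♙ ♙ · ♙ ·│4
3│· · · · · · · ♘│3
2│♙ ♙ ♙ · · ♙ ♗ ♙│2
1│♖ ♘ ♗ ♕ ♔ · · ♖│1
  ─────────────────
  a b c d e f g h


c8, f8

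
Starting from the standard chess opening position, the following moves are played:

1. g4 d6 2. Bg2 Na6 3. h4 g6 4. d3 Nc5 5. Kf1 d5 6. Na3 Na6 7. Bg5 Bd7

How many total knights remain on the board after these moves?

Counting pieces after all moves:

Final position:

  a b c d e f g h
  ─────────────────
8│♜ · · ♛ ♚ ♝ ♞ ♜│8
7│♟ ♟ ♟ ♝ ♟ ♟ · ♟│7
6│♞ · · · · · ♟ ·│6
5│· · · ♟ · · ♗ ·│5
4│· · · · · · ♙ ♙│4
3│♘ · · ♙ · · · ·│3
2│♙ ♙ ♙ · ♙ ♙ ♗ ·│2
1│♖ · · ♕ · ♔ ♘ ♖│1
  ─────────────────
  a b c d e f g h


4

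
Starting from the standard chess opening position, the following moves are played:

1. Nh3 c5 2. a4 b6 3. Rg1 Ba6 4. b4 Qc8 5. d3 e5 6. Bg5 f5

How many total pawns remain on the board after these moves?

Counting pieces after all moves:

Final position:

  a b c d e f g h
  ─────────────────
8│♜ ♞ ♛ · ♚ ♝ ♞ ♜│8
7│♟ · · ♟ · · ♟ ♟│7
6│♝ ♟ · · · · · ·│6
5│· · ♟ · ♟ ♟ ♗ ·│5
4│♙ ♙ · · · · · ·│4
3│· · · ♙ · · · ♘│3
2│· · ♙ · ♙ ♙ ♙ ♙│2
1│♖ ♘ · ♕ ♔ ♗ ♖ ·│1
  ─────────────────
  a b c d e f g h


16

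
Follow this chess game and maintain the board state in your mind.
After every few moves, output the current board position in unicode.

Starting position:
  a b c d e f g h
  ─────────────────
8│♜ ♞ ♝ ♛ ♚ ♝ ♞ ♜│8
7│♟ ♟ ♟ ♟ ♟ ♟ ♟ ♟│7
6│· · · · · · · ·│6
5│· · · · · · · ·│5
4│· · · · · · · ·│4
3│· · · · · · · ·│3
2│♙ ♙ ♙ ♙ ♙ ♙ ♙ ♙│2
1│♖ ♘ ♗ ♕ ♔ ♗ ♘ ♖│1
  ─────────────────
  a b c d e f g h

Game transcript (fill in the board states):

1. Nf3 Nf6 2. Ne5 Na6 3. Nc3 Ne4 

  a b c d e f g h
  ─────────────────
8│♜ · ♝ ♛ ♚ ♝ · ♜│8
7│♟ ♟ ♟ ♟ ♟ ♟ ♟ ♟│7
6│♞ · · · · · · ·│6
5│· · · · ♘ · · ·│5
4│· · · · ♞ · · ·│4
3│· · ♘ · · · · ·│3
2│♙ ♙ ♙ ♙ ♙ ♙ ♙ ♙│2
1│♖ · ♗ ♕ ♔ ♗ · ♖│1
  ─────────────────
  a b c d e f g h

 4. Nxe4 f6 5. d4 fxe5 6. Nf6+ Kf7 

  a b c d e f g h
  ─────────────────
8│♜ · ♝ ♛ · ♝ · ♜│8
7│♟ ♟ ♟ ♟ ♟ ♚ ♟ ♟│7
6│♞ · · · · ♘ · ·│6
5│· · · · ♟ · · ·│5
4│· · · ♙ · · · ·│4
3│· · · · · · · ·│3
2│♙ ♙ ♙ · ♙ ♙ ♙ ♙│2
1│♖ · ♗ ♕ ♔ ♗ · ♖│1
  ─────────────────
  a b c d e f g h

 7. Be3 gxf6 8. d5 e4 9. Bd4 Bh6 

  a b c d e f g h
  ─────────────────
8│♜ · ♝ ♛ · · · ♜│8
7│♟ ♟ ♟ ♟ ♟ ♚ · ♟│7
6│♞ · · · · ♟ · ♝│6
5│· · · ♙ · · · ·│5
4│· · · ♗ ♟ · · ·│4
3│· · · · · · · ·│3
2│♙ ♙ ♙ · ♙ ♙ ♙ ♙│2
1│♖ · · ♕ ♔ ♗ · ♖│1
  ─────────────────
  a b c d e f g h

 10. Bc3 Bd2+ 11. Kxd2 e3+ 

  a b c d e f g h
  ─────────────────
8│♜ · ♝ ♛ · · · ♜│8
7│♟ ♟ ♟ ♟ ♟ ♚ · ♟│7
6│♞ · · · · ♟ · ·│6
5│· · · ♙ · · · ·│5
4│· · · · · · · ·│4
3│· · ♗ · ♟ · · ·│3
2│♙ ♙ ♙ ♔ ♙ ♙ ♙ ♙│2
1│♖ · · ♕ · ♗ · ♖│1
  ─────────────────
  a b c d e f g h


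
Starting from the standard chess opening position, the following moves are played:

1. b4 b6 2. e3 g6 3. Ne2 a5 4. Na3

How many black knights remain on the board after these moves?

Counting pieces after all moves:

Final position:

  a b c d e f g h
  ─────────────────
8│♜ ♞ ♝ ♛ ♚ ♝ ♞ ♜│8
7│· · ♟ ♟ ♟ ♟ · ♟│7
6│· ♟ · · · · ♟ ·│6
5│♟ · · · · · · ·│5
4│· ♙ · · · · · ·│4
3│♘ · · · ♙ · · ·│3
2│♙ · ♙ ♙ ♘ ♙ ♙ ♙│2
1│♖ · ♗ ♕ ♔ ♗ · ♖│1
  ─────────────────
  a b c d e f g h


2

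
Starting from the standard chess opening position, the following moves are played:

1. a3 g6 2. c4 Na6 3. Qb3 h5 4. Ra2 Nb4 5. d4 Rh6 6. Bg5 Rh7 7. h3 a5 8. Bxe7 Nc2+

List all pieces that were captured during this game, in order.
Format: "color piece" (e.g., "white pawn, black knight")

Tracking captures:
  Bxe7: captured black pawn

black pawn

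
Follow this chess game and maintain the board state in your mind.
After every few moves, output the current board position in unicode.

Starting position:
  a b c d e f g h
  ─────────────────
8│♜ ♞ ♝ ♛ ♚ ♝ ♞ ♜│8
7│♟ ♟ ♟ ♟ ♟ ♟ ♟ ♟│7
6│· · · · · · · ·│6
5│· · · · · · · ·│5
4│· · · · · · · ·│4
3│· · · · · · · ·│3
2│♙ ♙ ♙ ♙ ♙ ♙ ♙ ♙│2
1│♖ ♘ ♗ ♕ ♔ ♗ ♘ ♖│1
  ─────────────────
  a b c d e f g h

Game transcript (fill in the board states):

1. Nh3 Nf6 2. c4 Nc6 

  a b c d e f g h
  ─────────────────
8│♜ · ♝ ♛ ♚ ♝ · ♜│8
7│♟ ♟ ♟ ♟ ♟ ♟ ♟ ♟│7
6│· · ♞ · · ♞ · ·│6
5│· · · · · · · ·│5
4│· · ♙ · · · · ·│4
3│· · · · · · · ♘│3
2│♙ ♙ · ♙ ♙ ♙ ♙ ♙│2
1│♖ ♘ ♗ ♕ ♔ ♗ · ♖│1
  ─────────────────
  a b c d e f g h

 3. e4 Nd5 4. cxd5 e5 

  a b c d e f g h
  ─────────────────
8│♜ · ♝ ♛ ♚ ♝ · ♜│8
7│♟ ♟ ♟ ♟ · ♟ ♟ ♟│7
6│· · ♞ · · · · ·│6
5│· · · ♙ ♟ · · ·│5
4│· · · · ♙ · · ·│4
3│· · · · · · · ♘│3
2│♙ ♙ · ♙ · ♙ ♙ ♙│2
1│♖ ♘ ♗ ♕ ♔ ♗ · ♖│1
  ─────────────────
  a b c d e f g h

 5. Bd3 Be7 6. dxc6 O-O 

  a b c d e f g h
  ─────────────────
8│♜ · ♝ ♛ · ♜ ♚ ·│8
7│♟ ♟ ♟ ♟ ♝ ♟ ♟ ♟│7
6│· · ♙ · · · · ·│6
5│· · · · ♟ · · ·│5
4│· · · · ♙ · · ·│4
3│· · · ♗ · · · ♘│3
2│♙ ♙ · ♙ · ♙ ♙ ♙│2
1│♖ ♘ ♗ ♕ ♔ · · ♖│1
  ─────────────────
  a b c d e f g h

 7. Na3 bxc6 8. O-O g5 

  a b c d e f g h
  ─────────────────
8│♜ · ♝ ♛ · ♜ ♚ ·│8
7│♟ · ♟ ♟ ♝ ♟ · ♟│7
6│· · ♟ · · · · ·│6
5│· · · · ♟ · ♟ ·│5
4│· · · · ♙ · · ·│4
3│♘ · · ♗ · · · ♘│3
2│♙ ♙ · ♙ · ♙ ♙ ♙│2
1│♖ · ♗ ♕ · ♖ ♔ ·│1
  ─────────────────
  a b c d e f g h

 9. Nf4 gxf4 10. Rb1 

  a b c d e f g h
  ─────────────────
8│♜ · ♝ ♛ · ♜ ♚ ·│8
7│♟ · ♟ ♟ ♝ ♟ · ♟│7
6│· · ♟ · · · · ·│6
5│· · · · ♟ · · ·│5
4│· · · · ♙ ♟ · ·│4
3│♘ · · ♗ · · · ·│3
2│♙ ♙ · ♙ · ♙ ♙ ♙│2
1│· ♖ ♗ ♕ · ♖ ♔ ·│1
  ─────────────────
  a b c d e f g h


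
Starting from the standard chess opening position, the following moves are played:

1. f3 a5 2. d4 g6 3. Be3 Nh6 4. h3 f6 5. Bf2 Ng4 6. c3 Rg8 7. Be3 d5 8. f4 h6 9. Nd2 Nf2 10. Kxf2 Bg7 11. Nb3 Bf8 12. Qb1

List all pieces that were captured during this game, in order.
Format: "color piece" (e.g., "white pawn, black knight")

Tracking captures:
  Kxf2: captured black knight

black knight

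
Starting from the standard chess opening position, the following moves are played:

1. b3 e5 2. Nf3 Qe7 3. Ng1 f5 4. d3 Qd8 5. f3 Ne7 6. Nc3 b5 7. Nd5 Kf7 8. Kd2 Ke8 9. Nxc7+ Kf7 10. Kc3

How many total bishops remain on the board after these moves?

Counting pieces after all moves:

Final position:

  a b c d e f g h
  ─────────────────
8│♜ ♞ ♝ ♛ · ♝ · ♜│8
7│♟ · ♘ ♟ ♞ ♚ ♟ ♟│7
6│· · · · · · · ·│6
5│· ♟ · · ♟ ♟ · ·│5
4│· · · · · · · ·│4
3│· ♙ ♔ ♙ · ♙ · ·│3
2│♙ · ♙ · ♙ · ♙ ♙│2
1│♖ · ♗ ♕ · ♗ ♘ ♖│1
  ─────────────────
  a b c d e f g h


4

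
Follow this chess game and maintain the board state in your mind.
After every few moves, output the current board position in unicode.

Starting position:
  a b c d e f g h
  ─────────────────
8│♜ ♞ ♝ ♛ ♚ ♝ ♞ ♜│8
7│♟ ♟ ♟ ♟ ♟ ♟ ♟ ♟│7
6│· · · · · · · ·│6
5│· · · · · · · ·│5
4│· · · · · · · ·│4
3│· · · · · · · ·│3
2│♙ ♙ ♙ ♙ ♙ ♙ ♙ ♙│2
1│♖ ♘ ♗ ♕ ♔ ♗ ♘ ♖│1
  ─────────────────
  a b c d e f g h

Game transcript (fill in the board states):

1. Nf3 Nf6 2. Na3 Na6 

  a b c d e f g h
  ─────────────────
8│♜ · ♝ ♛ ♚ ♝ · ♜│8
7│♟ ♟ ♟ ♟ ♟ ♟ ♟ ♟│7
6│♞ · · · · ♞ · ·│6
5│· · · · · · · ·│5
4│· · · · · · · ·│4
3│♘ · · · · ♘ · ·│3
2│♙ ♙ ♙ ♙ ♙ ♙ ♙ ♙│2
1│♖ · ♗ ♕ ♔ ♗ · ♖│1
  ─────────────────
  a b c d e f g h

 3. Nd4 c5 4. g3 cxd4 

  a b c d e f g h
  ─────────────────
8│♜ · ♝ ♛ ♚ ♝ · ♜│8
7│♟ ♟ · ♟ ♟ ♟ ♟ ♟│7
6│♞ · · · · ♞ · ·│6
5│· · · · · · · ·│5
4│· · · ♟ · · · ·│4
3│♘ · · · · · ♙ ·│3
2│♙ ♙ ♙ ♙ ♙ ♙ · ♙│2
1│♖ · ♗ ♕ ♔ ♗ · ♖│1
  ─────────────────
  a b c d e f g h

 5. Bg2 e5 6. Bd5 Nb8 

  a b c d e f g h
  ─────────────────
8│♜ ♞ ♝ ♛ ♚ ♝ · ♜│8
7│♟ ♟ · ♟ · ♟ ♟ ♟│7
6│· · · · · ♞ · ·│6
5│· · · ♗ ♟ · · ·│5
4│· · · ♟ · · · ·│4
3│♘ · · · · · ♙ ·│3
2│♙ ♙ ♙ ♙ ♙ ♙ · ♙│2
1│♖ · ♗ ♕ ♔ · · ♖│1
  ─────────────────
  a b c d e f g h

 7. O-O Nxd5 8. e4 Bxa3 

  a b c d e f g h
  ─────────────────
8│♜ ♞ ♝ ♛ ♚ · · ♜│8
7│♟ ♟ · ♟ · ♟ ♟ ♟│7
6│· · · · · · · ·│6
5│· · · ♞ ♟ · · ·│5
4│· · · ♟ ♙ · · ·│4
3│♝ · · · · · ♙ ·│3
2│♙ ♙ ♙ ♙ · ♙ · ♙│2
1│♖ · ♗ ♕ · ♖ ♔ ·│1
  ─────────────────
  a b c d e f g h

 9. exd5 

  a b c d e f g h
  ─────────────────
8│♜ ♞ ♝ ♛ ♚ · · ♜│8
7│♟ ♟ · ♟ · ♟ ♟ ♟│7
6│· · · · · · · ·│6
5│· · · ♙ ♟ · · ·│5
4│· · · ♟ · · · ·│4
3│♝ · · · · · ♙ ·│3
2│♙ ♙ ♙ ♙ · ♙ · ♙│2
1│♖ · ♗ ♕ · ♖ ♔ ·│1
  ─────────────────
  a b c d e f g h


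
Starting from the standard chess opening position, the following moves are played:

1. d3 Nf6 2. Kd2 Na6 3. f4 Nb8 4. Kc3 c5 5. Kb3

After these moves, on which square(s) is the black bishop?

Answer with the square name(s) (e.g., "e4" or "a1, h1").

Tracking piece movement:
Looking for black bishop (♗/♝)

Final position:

  a b c d e f g h
  ─────────────────
8│♜ ♞ ♝ ♛ ♚ ♝ · ♜│8
7│♟ ♟ · ♟ ♟ ♟ ♟ ♟│7
6│· · · · · ♞ · ·│6
5│· · ♟ · · · · ·│5
4│· · · · · ♙ · ·│4
3│· ♔ · ♙ · · · ·│3
2│♙ ♙ ♙ · ♙ · ♙ ♙│2
1│♖ ♘ ♗ ♕ · ♗ ♘ ♖│1
  ─────────────────
  a b c d e f g h


c8, f8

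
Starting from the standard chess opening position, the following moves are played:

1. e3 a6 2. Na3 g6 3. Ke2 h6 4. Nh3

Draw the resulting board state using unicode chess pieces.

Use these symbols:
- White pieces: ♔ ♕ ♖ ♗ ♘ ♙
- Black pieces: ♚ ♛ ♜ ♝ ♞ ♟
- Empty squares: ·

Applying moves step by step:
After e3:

♜ ♞ ♝ ♛ ♚ ♝ ♞ ♜
♟ ♟ ♟ ♟ ♟ ♟ ♟ ♟
· · · · · · · ·
· · · · · · · ·
· · · · · · · ·
· · · · ♙ · · ·
♙ ♙ ♙ ♙ · ♙ ♙ ♙
♖ ♘ ♗ ♕ ♔ ♗ ♘ ♖


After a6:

♜ ♞ ♝ ♛ ♚ ♝ ♞ ♜
· ♟ ♟ ♟ ♟ ♟ ♟ ♟
♟ · · · · · · ·
· · · · · · · ·
· · · · · · · ·
· · · · ♙ · · ·
♙ ♙ ♙ ♙ · ♙ ♙ ♙
♖ ♘ ♗ ♕ ♔ ♗ ♘ ♖


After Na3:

♜ ♞ ♝ ♛ ♚ ♝ ♞ ♜
· ♟ ♟ ♟ ♟ ♟ ♟ ♟
♟ · · · · · · ·
· · · · · · · ·
· · · · · · · ·
♘ · · · ♙ · · ·
♙ ♙ ♙ ♙ · ♙ ♙ ♙
♖ · ♗ ♕ ♔ ♗ ♘ ♖


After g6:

♜ ♞ ♝ ♛ ♚ ♝ ♞ ♜
· ♟ ♟ ♟ ♟ ♟ · ♟
♟ · · · · · ♟ ·
· · · · · · · ·
· · · · · · · ·
♘ · · · ♙ · · ·
♙ ♙ ♙ ♙ · ♙ ♙ ♙
♖ · ♗ ♕ ♔ ♗ ♘ ♖


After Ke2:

♜ ♞ ♝ ♛ ♚ ♝ ♞ ♜
· ♟ ♟ ♟ ♟ ♟ · ♟
♟ · · · · · ♟ ·
· · · · · · · ·
· · · · · · · ·
♘ · · · ♙ · · ·
♙ ♙ ♙ ♙ ♔ ♙ ♙ ♙
♖ · ♗ ♕ · ♗ ♘ ♖


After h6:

♜ ♞ ♝ ♛ ♚ ♝ ♞ ♜
· ♟ ♟ ♟ ♟ ♟ · ·
♟ · · · · · ♟ ♟
· · · · · · · ·
· · · · · · · ·
♘ · · · ♙ · · ·
♙ ♙ ♙ ♙ ♔ ♙ ♙ ♙
♖ · ♗ ♕ · ♗ ♘ ♖


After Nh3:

♜ ♞ ♝ ♛ ♚ ♝ ♞ ♜
· ♟ ♟ ♟ ♟ ♟ · ·
♟ · · · · · ♟ ♟
· · · · · · · ·
· · · · · · · ·
♘ · · · ♙ · · ♘
♙ ♙ ♙ ♙ ♔ ♙ ♙ ♙
♖ · ♗ ♕ · ♗ · ♖



  a b c d e f g h
  ─────────────────
8│♜ ♞ ♝ ♛ ♚ ♝ ♞ ♜│8
7│· ♟ ♟ ♟ ♟ ♟ · ·│7
6│♟ · · · · · ♟ ♟│6
5│· · · · · · · ·│5
4│· · · · · · · ·│4
3│♘ · · · ♙ · · ♘│3
2│♙ ♙ ♙ ♙ ♔ ♙ ♙ ♙│2
1│♖ · ♗ ♕ · ♗ · ♖│1
  ─────────────────
  a b c d e f g h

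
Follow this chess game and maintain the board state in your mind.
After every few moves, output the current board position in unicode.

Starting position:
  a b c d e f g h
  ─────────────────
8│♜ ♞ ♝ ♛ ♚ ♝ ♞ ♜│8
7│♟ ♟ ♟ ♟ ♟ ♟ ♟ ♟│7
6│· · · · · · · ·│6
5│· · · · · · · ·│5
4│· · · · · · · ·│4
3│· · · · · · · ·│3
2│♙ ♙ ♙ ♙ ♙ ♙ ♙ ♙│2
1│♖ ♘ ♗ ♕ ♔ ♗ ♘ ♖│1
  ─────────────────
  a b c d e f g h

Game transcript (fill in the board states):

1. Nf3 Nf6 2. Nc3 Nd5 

  a b c d e f g h
  ─────────────────
8│♜ ♞ ♝ ♛ ♚ ♝ · ♜│8
7│♟ ♟ ♟ ♟ ♟ ♟ ♟ ♟│7
6│· · · · · · · ·│6
5│· · · ♞ · · · ·│5
4│· · · · · · · ·│4
3│· · ♘ · · ♘ · ·│3
2│♙ ♙ ♙ ♙ ♙ ♙ ♙ ♙│2
1│♖ · ♗ ♕ ♔ ♗ · ♖│1
  ─────────────────
  a b c d e f g h

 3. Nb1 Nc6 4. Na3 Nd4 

  a b c d e f g h
  ─────────────────
8│♜ · ♝ ♛ ♚ ♝ · ♜│8
7│♟ ♟ ♟ ♟ ♟ ♟ ♟ ♟│7
6│· · · · · · · ·│6
5│· · · ♞ · · · ·│5
4│· · · ♞ · · · ·│4
3│♘ · · · · ♘ · ·│3
2│♙ ♙ ♙ ♙ ♙ ♙ ♙ ♙│2
1│♖ · ♗ ♕ ♔ ♗ · ♖│1
  ─────────────────
  a b c d e f g h

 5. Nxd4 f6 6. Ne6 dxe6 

  a b c d e f g h
  ─────────────────
8│♜ · ♝ ♛ ♚ ♝ · ♜│8
7│♟ ♟ ♟ · ♟ · ♟ ♟│7
6│· · · · ♟ ♟ · ·│6
5│· · · ♞ · · · ·│5
4│· · · · · · · ·│4
3│♘ · · · · · · ·│3
2│♙ ♙ ♙ ♙ ♙ ♙ ♙ ♙│2
1│♖ · ♗ ♕ ♔ ♗ · ♖│1
  ─────────────────
  a b c d e f g h

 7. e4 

  a b c d e f g h
  ─────────────────
8│♜ · ♝ ♛ ♚ ♝ · ♜│8
7│♟ ♟ ♟ · ♟ · ♟ ♟│7
6│· · · · ♟ ♟ · ·│6
5│· · · ♞ · · · ·│5
4│· · · · ♙ · · ·│4
3│♘ · · · · · · ·│3
2│♙ ♙ ♙ ♙ · ♙ ♙ ♙│2
1│♖ · ♗ ♕ ♔ ♗ · ♖│1
  ─────────────────
  a b c d e f g h


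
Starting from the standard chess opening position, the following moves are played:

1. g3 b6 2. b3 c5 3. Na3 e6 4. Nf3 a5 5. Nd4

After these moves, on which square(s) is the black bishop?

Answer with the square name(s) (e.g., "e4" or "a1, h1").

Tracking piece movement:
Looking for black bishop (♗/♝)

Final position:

  a b c d e f g h
  ─────────────────
8│♜ ♞ ♝ ♛ ♚ ♝ ♞ ♜│8
7│· · · ♟ · ♟ ♟ ♟│7
6│· ♟ · · ♟ · · ·│6
5│♟ · ♟ · · · · ·│5
4│· · · ♘ · · · ·│4
3│♘ ♙ · · · · ♙ ·│3
2│♙ · ♙ ♙ ♙ ♙ · ♙│2
1│♖ · ♗ ♕ ♔ ♗ · ♖│1
  ─────────────────
  a b c d e f g h


c8, f8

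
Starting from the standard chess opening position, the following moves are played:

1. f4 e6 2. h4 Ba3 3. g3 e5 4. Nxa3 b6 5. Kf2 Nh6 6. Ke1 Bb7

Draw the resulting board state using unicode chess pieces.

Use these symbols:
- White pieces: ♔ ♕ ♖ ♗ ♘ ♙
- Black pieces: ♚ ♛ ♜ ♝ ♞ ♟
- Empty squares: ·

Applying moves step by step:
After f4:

♜ ♞ ♝ ♛ ♚ ♝ ♞ ♜
♟ ♟ ♟ ♟ ♟ ♟ ♟ ♟
· · · · · · · ·
· · · · · · · ·
· · · · · ♙ · ·
· · · · · · · ·
♙ ♙ ♙ ♙ ♙ · ♙ ♙
♖ ♘ ♗ ♕ ♔ ♗ ♘ ♖


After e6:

♜ ♞ ♝ ♛ ♚ ♝ ♞ ♜
♟ ♟ ♟ ♟ · ♟ ♟ ♟
· · · · ♟ · · ·
· · · · · · · ·
· · · · · ♙ · ·
· · · · · · · ·
♙ ♙ ♙ ♙ ♙ · ♙ ♙
♖ ♘ ♗ ♕ ♔ ♗ ♘ ♖


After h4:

♜ ♞ ♝ ♛ ♚ ♝ ♞ ♜
♟ ♟ ♟ ♟ · ♟ ♟ ♟
· · · · ♟ · · ·
· · · · · · · ·
· · · · · ♙ · ♙
· · · · · · · ·
♙ ♙ ♙ ♙ ♙ · ♙ ·
♖ ♘ ♗ ♕ ♔ ♗ ♘ ♖


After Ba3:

♜ ♞ ♝ ♛ ♚ · ♞ ♜
♟ ♟ ♟ ♟ · ♟ ♟ ♟
· · · · ♟ · · ·
· · · · · · · ·
· · · · · ♙ · ♙
♝ · · · · · · ·
♙ ♙ ♙ ♙ ♙ · ♙ ·
♖ ♘ ♗ ♕ ♔ ♗ ♘ ♖


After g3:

♜ ♞ ♝ ♛ ♚ · ♞ ♜
♟ ♟ ♟ ♟ · ♟ ♟ ♟
· · · · ♟ · · ·
· · · · · · · ·
· · · · · ♙ · ♙
♝ · · · · · ♙ ·
♙ ♙ ♙ ♙ ♙ · · ·
♖ ♘ ♗ ♕ ♔ ♗ ♘ ♖


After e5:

♜ ♞ ♝ ♛ ♚ · ♞ ♜
♟ ♟ ♟ ♟ · ♟ ♟ ♟
· · · · · · · ·
· · · · ♟ · · ·
· · · · · ♙ · ♙
♝ · · · · · ♙ ·
♙ ♙ ♙ ♙ ♙ · · ·
♖ ♘ ♗ ♕ ♔ ♗ ♘ ♖


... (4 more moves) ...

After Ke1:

♜ ♞ ♝ ♛ ♚ · · ♜
♟ · ♟ ♟ · ♟ ♟ ♟
· ♟ · · · · · ♞
· · · · ♟ · · ·
· · · · · ♙ · ♙
♘ · · · · · ♙ ·
♙ ♙ ♙ ♙ ♙ · · ·
♖ · ♗ ♕ ♔ ♗ ♘ ♖


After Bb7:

♜ ♞ · ♛ ♚ · · ♜
♟ ♝ ♟ ♟ · ♟ ♟ ♟
· ♟ · · · · · ♞
· · · · ♟ · · ·
· · · · · ♙ · ♙
♘ · · · · · ♙ ·
♙ ♙ ♙ ♙ ♙ · · ·
♖ · ♗ ♕ ♔ ♗ ♘ ♖



  a b c d e f g h
  ─────────────────
8│♜ ♞ · ♛ ♚ · · ♜│8
7│♟ ♝ ♟ ♟ · ♟ ♟ ♟│7
6│· ♟ · · · · · ♞│6
5│· · · · ♟ · · ·│5
4│· · · · · ♙ · ♙│4
3│♘ · · · · · ♙ ·│3
2│♙ ♙ ♙ ♙ ♙ · · ·│2
1│♖ · ♗ ♕ ♔ ♗ ♘ ♖│1
  ─────────────────
  a b c d e f g h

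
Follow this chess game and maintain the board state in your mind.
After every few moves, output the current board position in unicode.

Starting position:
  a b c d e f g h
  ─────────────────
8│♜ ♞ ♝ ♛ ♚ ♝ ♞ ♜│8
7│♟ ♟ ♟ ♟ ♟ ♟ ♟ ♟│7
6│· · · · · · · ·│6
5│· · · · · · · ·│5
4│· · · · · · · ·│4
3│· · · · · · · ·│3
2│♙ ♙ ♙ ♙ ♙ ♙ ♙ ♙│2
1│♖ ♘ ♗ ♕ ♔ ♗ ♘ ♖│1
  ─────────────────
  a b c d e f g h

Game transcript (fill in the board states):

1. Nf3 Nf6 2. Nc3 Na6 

  a b c d e f g h
  ─────────────────
8│♜ · ♝ ♛ ♚ ♝ · ♜│8
7│♟ ♟ ♟ ♟ ♟ ♟ ♟ ♟│7
6│♞ · · · · ♞ · ·│6
5│· · · · · · · ·│5
4│· · · · · · · ·│4
3│· · ♘ · · ♘ · ·│3
2│♙ ♙ ♙ ♙ ♙ ♙ ♙ ♙│2
1│♖ · ♗ ♕ ♔ ♗ · ♖│1
  ─────────────────
  a b c d e f g h

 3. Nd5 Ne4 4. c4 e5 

  a b c d e f g h
  ─────────────────
8│♜ · ♝ ♛ ♚ ♝ · ♜│8
7│♟ ♟ ♟ ♟ · ♟ ♟ ♟│7
6│♞ · · · · · · ·│6
5│· · · ♘ ♟ · · ·│5
4│· · ♙ · ♞ · · ·│4
3│· · · · · ♘ · ·│3
2│♙ ♙ · ♙ ♙ ♙ ♙ ♙│2
1│♖ · ♗ ♕ ♔ ♗ · ♖│1
  ─────────────────
  a b c d e f g h

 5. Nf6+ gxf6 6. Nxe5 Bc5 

  a b c d e f g h
  ─────────────────
8│♜ · ♝ ♛ ♚ · · ♜│8
7│♟ ♟ ♟ ♟ · ♟ · ♟│7
6│♞ · · · · ♟ · ·│6
5│· · ♝ · ♘ · · ·│5
4│· · ♙ · ♞ · · ·│4
3│· · · · · · · ·│3
2│♙ ♙ · ♙ ♙ ♙ ♙ ♙│2
1│♖ · ♗ ♕ ♔ ♗ · ♖│1
  ─────────────────
  a b c d e f g h

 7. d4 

  a b c d e f g h
  ─────────────────
8│♜ · ♝ ♛ ♚ · · ♜│8
7│♟ ♟ ♟ ♟ · ♟ · ♟│7
6│♞ · · · · ♟ · ·│6
5│· · ♝ · ♘ · · ·│5
4│· · ♙ ♙ ♞ · · ·│4
3│· · · · · · · ·│3
2│♙ ♙ · · ♙ ♙ ♙ ♙│2
1│♖ · ♗ ♕ ♔ ♗ · ♖│1
  ─────────────────
  a b c d e f g h


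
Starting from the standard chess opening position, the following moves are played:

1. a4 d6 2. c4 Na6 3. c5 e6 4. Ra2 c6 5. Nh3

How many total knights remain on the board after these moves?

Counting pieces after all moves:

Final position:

  a b c d e f g h
  ─────────────────
8│♜ · ♝ ♛ ♚ ♝ ♞ ♜│8
7│♟ ♟ · · · ♟ ♟ ♟│7
6│♞ · ♟ ♟ ♟ · · ·│6
5│· · ♙ · · · · ·│5
4│♙ · · · · · · ·│4
3│· · · · · · · ♘│3
2│♖ ♙ · ♙ ♙ ♙ ♙ ♙│2
1│· ♘ ♗ ♕ ♔ ♗ · ♖│1
  ─────────────────
  a b c d e f g h


4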